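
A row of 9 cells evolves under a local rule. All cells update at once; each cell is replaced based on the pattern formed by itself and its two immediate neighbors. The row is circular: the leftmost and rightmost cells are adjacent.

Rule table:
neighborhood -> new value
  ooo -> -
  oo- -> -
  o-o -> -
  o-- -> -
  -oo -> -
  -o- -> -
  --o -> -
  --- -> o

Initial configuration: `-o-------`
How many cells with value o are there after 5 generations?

---oooooo
-o-------  (repeats generation 0; period 2)
generation 5: ---oooooo
count of o: 6

6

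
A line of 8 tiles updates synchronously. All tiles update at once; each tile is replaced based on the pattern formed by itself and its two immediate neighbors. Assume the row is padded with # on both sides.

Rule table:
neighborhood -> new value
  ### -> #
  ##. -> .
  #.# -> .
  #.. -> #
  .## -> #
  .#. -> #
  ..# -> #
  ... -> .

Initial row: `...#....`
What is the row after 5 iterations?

#..#####

#.###..#
..##.###
###..###
##.#####
#..#####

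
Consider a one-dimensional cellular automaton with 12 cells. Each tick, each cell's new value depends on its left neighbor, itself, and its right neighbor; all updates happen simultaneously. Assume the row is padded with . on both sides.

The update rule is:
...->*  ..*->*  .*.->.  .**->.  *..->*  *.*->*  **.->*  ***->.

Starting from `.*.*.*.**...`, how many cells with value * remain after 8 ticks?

6

tick 1: *.*.*.*.****
tick 2: .*.*.*.*...*
tick 3: *.*.*.*.***.
tick 4: .*.*.*.*..**
tick 5: *.*.*.*.**.*
tick 6: .*.*.*.*.**.
tick 7: *.*.*.*.*.**
tick 8: .*.*.*.*.*.*
count of *: 6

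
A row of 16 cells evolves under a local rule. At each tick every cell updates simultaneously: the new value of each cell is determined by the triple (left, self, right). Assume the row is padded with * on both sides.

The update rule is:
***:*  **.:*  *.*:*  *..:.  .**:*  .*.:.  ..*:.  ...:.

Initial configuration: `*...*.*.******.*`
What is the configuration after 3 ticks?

*.....**********

*....*.*********
*.....**********
*.....**********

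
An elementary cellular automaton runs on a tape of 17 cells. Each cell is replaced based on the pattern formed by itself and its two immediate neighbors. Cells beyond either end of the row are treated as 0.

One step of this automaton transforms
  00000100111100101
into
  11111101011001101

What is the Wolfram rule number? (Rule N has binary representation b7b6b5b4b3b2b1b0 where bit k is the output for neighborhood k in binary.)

135

position 9: 111 → 1  (bit 7 = 1)
position 11: 110 → 0  (bit 6 = 0)
position 15: 101 → 0  (bit 5 = 0)
position 6: 100 → 0  (bit 4 = 0)
position 8: 011 → 0  (bit 3 = 0)
position 5: 010 → 1  (bit 2 = 1)
position 4: 001 → 1  (bit 1 = 1)
position 0: 000 → 1  (bit 0 = 1)
bits b7..b0 = 10000111 = 135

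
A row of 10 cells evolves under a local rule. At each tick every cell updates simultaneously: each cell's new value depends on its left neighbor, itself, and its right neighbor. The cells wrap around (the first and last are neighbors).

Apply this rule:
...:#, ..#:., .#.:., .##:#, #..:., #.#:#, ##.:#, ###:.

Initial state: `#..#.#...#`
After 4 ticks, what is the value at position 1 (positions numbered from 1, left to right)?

#...#..#.#
#.#.....##
##..###.#.
##..#.##.#
position 1 holds #

#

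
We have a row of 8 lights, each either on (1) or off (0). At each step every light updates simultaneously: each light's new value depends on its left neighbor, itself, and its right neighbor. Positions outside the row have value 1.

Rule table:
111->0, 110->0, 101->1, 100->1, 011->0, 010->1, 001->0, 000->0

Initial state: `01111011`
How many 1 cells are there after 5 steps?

3

10000100
01000110
11100001
00010000
10011000
count of 1: 3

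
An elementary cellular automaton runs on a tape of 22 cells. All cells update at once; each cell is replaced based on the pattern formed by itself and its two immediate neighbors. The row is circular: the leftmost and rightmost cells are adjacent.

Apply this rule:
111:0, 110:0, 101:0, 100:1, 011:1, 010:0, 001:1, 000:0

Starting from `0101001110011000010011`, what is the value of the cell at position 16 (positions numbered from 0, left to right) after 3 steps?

1

step 1: 0000111001110100101110
step 2: 0001100111000011001001
step 3: 1011011100100110110110
position 16 holds 1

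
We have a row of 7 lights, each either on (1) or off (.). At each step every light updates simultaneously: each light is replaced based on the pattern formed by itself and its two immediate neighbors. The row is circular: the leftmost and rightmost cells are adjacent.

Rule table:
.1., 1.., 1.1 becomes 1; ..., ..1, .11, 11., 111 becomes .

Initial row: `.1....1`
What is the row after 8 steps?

..1....

111...1
...1...
...11..
.....1.
.....11
1......
11.....
..1....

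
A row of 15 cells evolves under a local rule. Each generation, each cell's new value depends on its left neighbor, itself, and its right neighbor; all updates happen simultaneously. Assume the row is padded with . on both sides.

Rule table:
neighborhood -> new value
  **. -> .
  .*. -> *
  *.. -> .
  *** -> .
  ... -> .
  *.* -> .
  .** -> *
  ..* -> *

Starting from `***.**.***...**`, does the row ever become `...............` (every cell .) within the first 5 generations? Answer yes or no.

no

*...*..*....**.
*..**.**...**..
*.**..*...**...
*.*..**..**....
*.*.**..**.....
generation 5 is *.*.**..**....., still not uniform .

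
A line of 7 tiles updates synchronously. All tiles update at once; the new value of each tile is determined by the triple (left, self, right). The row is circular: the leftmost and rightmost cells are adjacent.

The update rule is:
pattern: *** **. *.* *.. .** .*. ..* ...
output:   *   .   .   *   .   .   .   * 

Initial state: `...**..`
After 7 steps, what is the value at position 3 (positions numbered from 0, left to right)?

.

**...**
*.**..*
....*..
***..**
**.*..*
*...*..
.**..*.
position 3 holds .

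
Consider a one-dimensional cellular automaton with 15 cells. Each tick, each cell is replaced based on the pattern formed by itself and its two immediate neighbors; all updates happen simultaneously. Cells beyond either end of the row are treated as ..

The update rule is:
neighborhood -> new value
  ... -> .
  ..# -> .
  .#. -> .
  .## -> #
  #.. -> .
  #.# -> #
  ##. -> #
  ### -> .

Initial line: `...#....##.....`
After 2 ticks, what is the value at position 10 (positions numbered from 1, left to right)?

#

........##.....
........##.....
position 10 holds #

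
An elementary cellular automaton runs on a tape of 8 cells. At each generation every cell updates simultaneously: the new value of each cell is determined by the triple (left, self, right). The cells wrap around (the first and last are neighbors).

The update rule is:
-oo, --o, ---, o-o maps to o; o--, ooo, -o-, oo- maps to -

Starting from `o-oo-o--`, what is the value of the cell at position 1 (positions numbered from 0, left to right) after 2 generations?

-oo-o--o
oo-o--o-
position 1 holds o

o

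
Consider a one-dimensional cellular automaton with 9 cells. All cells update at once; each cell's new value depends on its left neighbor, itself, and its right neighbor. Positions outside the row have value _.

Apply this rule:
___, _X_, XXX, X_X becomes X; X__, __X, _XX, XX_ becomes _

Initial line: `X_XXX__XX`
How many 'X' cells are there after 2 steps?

XX_X_____
__XX_XXXX
count of X: 6

6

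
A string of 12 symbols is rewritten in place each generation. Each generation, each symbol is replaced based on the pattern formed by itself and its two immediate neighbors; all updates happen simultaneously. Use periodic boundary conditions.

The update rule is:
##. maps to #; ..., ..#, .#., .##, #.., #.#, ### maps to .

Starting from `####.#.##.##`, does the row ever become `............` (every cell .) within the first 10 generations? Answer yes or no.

generation 1: ...#....#...
generation 2: ............
all cells are . at generation 2

yes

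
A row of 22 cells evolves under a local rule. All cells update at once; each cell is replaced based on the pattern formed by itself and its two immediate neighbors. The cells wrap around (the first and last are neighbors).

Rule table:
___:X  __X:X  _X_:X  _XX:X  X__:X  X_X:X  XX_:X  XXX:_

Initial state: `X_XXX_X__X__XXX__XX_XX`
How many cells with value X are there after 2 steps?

XXX_XXXXXXXXX_XXXXXXX_
X_XXX_______XXX_____XX
count of X: 9

9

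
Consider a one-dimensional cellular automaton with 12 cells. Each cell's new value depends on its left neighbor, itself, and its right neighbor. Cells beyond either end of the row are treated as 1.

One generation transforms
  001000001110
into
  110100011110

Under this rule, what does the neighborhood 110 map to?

1

At position 10 the neighborhood is 110; the next row has 1 there.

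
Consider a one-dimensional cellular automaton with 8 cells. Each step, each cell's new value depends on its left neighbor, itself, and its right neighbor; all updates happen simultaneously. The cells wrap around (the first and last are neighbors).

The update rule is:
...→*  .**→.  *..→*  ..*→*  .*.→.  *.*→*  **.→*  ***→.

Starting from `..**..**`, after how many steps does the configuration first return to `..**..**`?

step 1: **.***.*
step 2: .**..**.
step 3: *.***.**
step 4: **..**..
step 5: .***.***
step 6: *..**..*
step 7: ***.***.
step 8: ..**..**

8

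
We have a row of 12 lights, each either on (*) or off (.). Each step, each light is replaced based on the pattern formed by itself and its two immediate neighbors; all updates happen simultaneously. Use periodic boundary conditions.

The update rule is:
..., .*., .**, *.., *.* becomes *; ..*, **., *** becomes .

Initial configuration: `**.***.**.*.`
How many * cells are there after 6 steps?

*.**..**.***
.**.*.*.**..
.*.******.**
****.....**.
*...****.*.*
.**.*...****
count of *: 7

7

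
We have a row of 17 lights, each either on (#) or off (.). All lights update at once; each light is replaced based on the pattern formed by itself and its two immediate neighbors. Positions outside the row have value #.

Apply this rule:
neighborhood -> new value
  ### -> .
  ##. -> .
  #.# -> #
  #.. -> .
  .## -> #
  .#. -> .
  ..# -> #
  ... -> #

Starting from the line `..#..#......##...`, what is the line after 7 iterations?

.##..##..##..####

iteration 1: .#..#..######..##
iteration 2: #..#..##......##.
iteration 3: ..#..##..######.#
iteration 4: .#..##..##.....##
iteration 5: #..##..##..#####.
iteration 6: ..##..##..##....#
iteration 7: .##..##..##..####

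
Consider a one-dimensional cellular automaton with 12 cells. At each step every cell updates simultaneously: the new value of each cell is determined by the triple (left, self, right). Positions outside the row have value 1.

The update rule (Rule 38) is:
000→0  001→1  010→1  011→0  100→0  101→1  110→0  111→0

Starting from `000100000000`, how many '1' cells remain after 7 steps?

5

001100000001
010000000010
110000000111
000000001000
000000011001
000000100010
000001100111
count of 1: 5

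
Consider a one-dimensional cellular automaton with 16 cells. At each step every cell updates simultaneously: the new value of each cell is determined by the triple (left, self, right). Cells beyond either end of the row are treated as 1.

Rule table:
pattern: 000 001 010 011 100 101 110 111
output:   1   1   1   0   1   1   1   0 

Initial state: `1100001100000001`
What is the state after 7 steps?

0111110111111110
1000011000000011
1111101111111100
0000110000000111
1111011111111000
0001100000001111
1110111111110000

1110111111110000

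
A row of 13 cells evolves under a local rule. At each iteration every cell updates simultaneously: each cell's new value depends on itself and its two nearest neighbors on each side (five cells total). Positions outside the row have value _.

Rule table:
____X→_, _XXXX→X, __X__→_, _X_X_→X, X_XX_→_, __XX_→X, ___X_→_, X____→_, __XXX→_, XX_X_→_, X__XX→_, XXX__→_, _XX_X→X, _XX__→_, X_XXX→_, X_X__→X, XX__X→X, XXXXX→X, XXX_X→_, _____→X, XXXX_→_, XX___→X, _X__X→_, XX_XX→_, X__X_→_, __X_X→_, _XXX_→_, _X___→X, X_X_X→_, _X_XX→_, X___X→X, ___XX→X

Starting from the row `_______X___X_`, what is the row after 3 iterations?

iteration 1: XXXXX___XX__X
iteration 2: _XX__XXXX_X__
iteration 3: XX_X__X___XX_

XX_X__X___XX_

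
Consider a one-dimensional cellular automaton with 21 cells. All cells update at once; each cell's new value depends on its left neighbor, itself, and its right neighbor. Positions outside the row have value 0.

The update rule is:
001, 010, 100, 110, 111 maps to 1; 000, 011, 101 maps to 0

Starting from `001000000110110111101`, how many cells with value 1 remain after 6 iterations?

iteration 1: 011100001010010011101
iteration 2: 101110011011111101101
iteration 3: 100111101001111100101
iteration 4: 111011101110111111101
iteration 5: 011001100110011111101
iteration 6: 101110111011101111101
count of 1: 16

16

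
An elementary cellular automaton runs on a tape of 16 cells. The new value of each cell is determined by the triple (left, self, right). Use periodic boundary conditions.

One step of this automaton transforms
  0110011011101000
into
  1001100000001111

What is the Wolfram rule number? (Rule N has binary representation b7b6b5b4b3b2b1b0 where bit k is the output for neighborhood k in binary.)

23

position 9: 111 → 0  (bit 7 = 0)
position 2: 110 → 0  (bit 6 = 0)
position 7: 101 → 0  (bit 5 = 0)
position 3: 100 → 1  (bit 4 = 1)
position 1: 011 → 0  (bit 3 = 0)
position 12: 010 → 1  (bit 2 = 1)
position 0: 001 → 1  (bit 1 = 1)
position 14: 000 → 1  (bit 0 = 1)
bits b7..b0 = 00010111 = 23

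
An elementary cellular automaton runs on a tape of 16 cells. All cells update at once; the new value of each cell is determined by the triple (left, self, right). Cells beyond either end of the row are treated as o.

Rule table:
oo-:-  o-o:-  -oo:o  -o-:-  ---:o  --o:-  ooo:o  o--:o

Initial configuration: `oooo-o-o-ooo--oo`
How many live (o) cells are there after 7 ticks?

8

ooo------oo-o-oo
oo-ooooo-o----oo
o--oooo---ooo-oo
-o-ooo-oo-oo--oo
---oo--o--o-o-oo
oo-o-o--o-----oo
o-----o--oooo-oo
count of o: 8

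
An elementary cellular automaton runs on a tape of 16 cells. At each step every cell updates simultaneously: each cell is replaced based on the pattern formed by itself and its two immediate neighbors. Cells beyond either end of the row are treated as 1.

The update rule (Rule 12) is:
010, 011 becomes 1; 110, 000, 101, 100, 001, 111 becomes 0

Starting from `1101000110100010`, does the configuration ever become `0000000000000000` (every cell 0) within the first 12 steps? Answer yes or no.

no

step 1: 0001000100100010
step 2: 0001000100100010  (fixed point — unchanged through step 12)
step 12 is 0001000100100010, still not uniform 0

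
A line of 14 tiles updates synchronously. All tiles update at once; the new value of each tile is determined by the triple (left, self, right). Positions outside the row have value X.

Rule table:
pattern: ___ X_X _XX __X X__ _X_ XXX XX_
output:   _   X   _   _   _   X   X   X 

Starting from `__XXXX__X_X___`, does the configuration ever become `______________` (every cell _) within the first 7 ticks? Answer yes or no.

no

tick 1: ___XXX__XXX___
tick 2: ____XX___XX___
tick 3: _____X____X___
tick 4: _____X____X___  (fixed point — unchanged through tick 7)
tick 7 is _____X____X___, still not uniform _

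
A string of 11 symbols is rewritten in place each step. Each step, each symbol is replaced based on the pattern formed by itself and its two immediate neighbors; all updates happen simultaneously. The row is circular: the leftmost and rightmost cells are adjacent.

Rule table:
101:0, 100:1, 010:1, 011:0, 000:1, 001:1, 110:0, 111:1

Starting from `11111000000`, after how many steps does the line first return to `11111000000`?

01110111111
00100011110
11111101101
11111000000

4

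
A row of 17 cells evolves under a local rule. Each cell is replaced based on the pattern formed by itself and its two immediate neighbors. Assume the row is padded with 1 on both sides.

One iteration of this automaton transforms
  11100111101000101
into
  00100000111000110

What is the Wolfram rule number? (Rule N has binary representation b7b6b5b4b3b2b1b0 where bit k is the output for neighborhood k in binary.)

position 0: 111 → 0  (bit 7 = 0)
position 2: 110 → 1  (bit 6 = 1)
position 9: 101 → 1  (bit 5 = 1)
position 3: 100 → 0  (bit 4 = 0)
position 5: 011 → 0  (bit 3 = 0)
position 10: 010 → 1  (bit 2 = 1)
position 4: 001 → 0  (bit 1 = 0)
position 12: 000 → 0  (bit 0 = 0)
bits b7..b0 = 01100100 = 100

100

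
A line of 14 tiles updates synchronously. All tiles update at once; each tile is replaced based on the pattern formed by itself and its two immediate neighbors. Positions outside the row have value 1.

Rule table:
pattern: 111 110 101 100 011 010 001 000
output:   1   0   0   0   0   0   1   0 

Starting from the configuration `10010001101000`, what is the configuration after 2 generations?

00100010000001
01000100000010

01000100000010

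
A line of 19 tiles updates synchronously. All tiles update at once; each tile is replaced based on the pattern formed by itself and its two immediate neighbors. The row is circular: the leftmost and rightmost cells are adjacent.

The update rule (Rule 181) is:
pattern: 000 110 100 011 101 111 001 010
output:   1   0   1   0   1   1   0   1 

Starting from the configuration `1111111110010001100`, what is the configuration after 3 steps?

step 1: 0111111101011100010
step 2: 0011111011101011011
step 3: 1001110101011100100

1001110101011100100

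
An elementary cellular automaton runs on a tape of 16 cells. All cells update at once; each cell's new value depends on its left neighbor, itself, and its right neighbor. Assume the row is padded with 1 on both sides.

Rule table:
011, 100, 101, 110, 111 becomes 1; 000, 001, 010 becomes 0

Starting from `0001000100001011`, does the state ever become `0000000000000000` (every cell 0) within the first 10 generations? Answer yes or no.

1000100010000111
1100010001000111
1110001000100111
1111000100010111
1111100010001111
1111110001001111
1111111000101111
1111111100011111
1111111110011111
1111111111011111
generation 10 is 1111111111011111, still not uniform 0

no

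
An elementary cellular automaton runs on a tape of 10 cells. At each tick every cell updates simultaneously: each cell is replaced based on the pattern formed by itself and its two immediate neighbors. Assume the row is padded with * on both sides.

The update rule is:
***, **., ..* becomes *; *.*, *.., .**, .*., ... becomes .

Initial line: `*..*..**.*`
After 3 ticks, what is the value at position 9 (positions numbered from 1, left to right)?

*

*.*..*.*..
*...*....*
*..*....*.
position 9 holds *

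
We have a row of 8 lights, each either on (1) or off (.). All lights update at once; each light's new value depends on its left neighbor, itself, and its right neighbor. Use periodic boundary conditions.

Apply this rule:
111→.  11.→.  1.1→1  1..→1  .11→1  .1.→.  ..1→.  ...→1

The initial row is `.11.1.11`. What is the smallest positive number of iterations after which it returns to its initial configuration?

11.1.11.
1.1.11.1
.1.11.11
1.11.11.
.11.11.1
11.11.1.
1.11.1.1
.11.1.11

8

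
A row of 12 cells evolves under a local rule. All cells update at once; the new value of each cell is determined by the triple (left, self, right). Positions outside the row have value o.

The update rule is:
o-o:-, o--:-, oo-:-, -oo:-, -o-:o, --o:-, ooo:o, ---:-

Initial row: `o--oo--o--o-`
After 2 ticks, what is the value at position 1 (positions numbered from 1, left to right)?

-------o--o-
-------o--o-
position 1 holds -

-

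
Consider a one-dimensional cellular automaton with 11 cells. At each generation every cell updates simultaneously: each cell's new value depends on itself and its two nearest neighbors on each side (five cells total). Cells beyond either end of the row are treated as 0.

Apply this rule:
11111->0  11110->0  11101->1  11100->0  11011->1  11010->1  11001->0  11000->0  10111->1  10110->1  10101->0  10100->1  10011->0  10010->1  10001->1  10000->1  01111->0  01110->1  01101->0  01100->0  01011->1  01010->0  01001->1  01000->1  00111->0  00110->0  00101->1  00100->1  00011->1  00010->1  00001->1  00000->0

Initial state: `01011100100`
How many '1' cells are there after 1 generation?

11111001111
count of 1: 9

9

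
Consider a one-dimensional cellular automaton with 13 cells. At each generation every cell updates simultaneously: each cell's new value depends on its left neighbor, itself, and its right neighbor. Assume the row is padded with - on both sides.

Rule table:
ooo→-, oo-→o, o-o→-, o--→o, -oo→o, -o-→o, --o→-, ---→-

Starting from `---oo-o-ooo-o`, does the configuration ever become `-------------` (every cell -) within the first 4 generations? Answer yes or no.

no

---oo-o-o-o-o
---oo-o-o-o-o  (fixed point — unchanged through generation 4)
generation 4 is ---oo-o-o-o-o, still not uniform -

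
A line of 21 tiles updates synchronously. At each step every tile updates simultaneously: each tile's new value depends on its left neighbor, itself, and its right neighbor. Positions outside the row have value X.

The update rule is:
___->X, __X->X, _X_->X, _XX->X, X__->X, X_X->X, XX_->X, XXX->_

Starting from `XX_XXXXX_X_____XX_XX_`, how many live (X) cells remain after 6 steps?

7

_XXX___XXXXXXXXXXXXXX
XX_XXXXX_____________
_XXX___XXXXXXXXXXXXXX  (repeats step 1; period 2)
step 6: XX_XXXXX_____________
count of X: 7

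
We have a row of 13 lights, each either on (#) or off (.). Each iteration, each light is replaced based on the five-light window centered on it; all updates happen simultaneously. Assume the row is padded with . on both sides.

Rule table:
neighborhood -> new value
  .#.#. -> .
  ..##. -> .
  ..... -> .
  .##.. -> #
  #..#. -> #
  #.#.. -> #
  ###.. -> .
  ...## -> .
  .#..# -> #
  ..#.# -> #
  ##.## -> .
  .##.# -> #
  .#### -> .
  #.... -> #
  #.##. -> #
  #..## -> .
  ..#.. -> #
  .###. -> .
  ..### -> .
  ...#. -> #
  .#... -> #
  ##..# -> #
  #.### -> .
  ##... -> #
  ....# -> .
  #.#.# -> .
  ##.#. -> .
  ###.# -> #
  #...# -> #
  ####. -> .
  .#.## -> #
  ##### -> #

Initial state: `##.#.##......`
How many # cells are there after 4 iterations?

iteration 1: .#..#####....
iteration 2: ###...#..##..
iteration 3: ...#####..###
iteration 4: .....#..#....
count of #: 2

2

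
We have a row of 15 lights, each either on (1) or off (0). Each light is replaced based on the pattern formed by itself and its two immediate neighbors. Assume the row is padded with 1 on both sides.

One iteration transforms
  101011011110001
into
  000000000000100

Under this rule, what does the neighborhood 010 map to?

0

At position 2 the neighborhood is 010; the next row has 0 there.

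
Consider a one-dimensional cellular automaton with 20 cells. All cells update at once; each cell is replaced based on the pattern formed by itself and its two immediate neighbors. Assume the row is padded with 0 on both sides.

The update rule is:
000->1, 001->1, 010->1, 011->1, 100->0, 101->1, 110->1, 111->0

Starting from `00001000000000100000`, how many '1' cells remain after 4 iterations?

11111011111111101111
10001110000000111001
10111010111111101011
11101111100000111111
count of 1: 14

14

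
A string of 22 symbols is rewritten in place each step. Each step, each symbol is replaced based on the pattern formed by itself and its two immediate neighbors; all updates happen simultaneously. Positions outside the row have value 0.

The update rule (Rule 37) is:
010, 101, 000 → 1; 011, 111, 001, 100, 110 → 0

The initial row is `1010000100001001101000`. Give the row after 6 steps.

1110110101101000011011
0001001110011011000100
1101000000000100010101
0011011111110101011111
1000100000001111100000
1010101111100000001111

1010101111100000001111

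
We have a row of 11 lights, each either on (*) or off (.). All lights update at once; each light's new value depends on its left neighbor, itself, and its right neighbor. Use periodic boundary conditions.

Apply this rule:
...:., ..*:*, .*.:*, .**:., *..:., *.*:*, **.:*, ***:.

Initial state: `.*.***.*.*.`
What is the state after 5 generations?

***..*****.
..*.*....**
.****...*.*
*...*..****
*..**.*....

*..**.*....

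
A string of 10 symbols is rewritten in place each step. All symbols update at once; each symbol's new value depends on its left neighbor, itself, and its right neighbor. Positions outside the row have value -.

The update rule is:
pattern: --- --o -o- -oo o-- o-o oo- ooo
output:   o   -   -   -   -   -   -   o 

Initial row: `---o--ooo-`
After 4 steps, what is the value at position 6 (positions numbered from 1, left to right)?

oo-----o--
---ooo---o
oo--o--o--
---------o
position 6 holds -

-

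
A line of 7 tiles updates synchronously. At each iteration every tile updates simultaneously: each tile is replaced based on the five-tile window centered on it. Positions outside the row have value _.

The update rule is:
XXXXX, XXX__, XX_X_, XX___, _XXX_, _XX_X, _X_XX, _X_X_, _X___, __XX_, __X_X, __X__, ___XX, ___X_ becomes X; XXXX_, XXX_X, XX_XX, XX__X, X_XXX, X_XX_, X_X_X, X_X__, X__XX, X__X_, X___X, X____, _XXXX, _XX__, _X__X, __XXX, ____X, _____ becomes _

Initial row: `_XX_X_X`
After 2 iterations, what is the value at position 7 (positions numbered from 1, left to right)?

XXXX_X_
____X_X
position 7 holds X

X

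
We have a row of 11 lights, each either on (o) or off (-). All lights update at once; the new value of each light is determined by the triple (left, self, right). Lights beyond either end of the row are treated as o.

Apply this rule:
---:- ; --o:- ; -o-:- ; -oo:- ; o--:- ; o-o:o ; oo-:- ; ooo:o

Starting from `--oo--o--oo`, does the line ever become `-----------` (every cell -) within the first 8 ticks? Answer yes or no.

----------o
-----------
all cells are - at tick 2

yes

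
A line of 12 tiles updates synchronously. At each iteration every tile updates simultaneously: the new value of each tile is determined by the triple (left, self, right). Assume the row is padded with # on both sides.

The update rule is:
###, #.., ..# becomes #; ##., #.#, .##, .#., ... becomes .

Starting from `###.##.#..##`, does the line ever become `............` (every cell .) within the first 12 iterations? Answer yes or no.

yes

##......##.#
#.#....#....
...#..#.#..#
#.#.##...##.
......#.#...
#....#...#.#
.#..#.#.#...
..##.....#.#
##..#...#...
#.##.#.#.#.#
............
all cells are . at iteration 11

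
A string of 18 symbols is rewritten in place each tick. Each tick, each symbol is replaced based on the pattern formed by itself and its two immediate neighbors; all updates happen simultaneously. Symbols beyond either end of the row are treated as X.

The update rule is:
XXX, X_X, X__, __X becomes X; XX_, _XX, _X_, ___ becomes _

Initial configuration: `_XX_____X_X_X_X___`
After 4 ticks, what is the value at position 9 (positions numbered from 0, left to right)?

X__X___X_X_X_X_X_X
_XX_X_X_X_X_X_X_X_
X__X_X_X_X_X_X_X_X
_XX_X_X_X_X_X_X_X_
position 9 holds _

_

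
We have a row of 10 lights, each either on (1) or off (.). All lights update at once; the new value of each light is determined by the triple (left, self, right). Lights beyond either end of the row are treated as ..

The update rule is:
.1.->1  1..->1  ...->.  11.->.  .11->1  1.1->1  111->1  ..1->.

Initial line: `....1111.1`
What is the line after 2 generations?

....11.11.

....111.11
....11.11.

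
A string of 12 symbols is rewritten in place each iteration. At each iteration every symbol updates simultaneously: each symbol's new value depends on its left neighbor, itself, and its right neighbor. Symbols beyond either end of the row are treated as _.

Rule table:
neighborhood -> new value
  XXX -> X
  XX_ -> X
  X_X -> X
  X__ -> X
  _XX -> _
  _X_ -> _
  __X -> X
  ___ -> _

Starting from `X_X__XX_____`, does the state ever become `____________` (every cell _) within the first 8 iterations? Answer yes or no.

iteration 1: _X_XX_XX____
iteration 2: X_X_XX_XX___
iteration 3: _X_X_XX_XX__
iteration 4: X_X_X_XX_XX_
iteration 5: _X_X_X_XX_XX
iteration 6: X_X_X_X_XX_X
iteration 7: _X_X_X_X_XX_
iteration 8: X_X_X_X_X_XX
iteration 8 is X_X_X_X_X_XX, still not uniform _

no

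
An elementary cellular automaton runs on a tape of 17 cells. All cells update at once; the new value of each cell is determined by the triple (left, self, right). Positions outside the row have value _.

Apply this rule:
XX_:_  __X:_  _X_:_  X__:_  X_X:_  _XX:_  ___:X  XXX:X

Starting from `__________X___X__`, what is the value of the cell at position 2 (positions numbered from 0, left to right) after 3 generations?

XXXXXXXXX___X___X
_XXXXXXX__X___X__
__XXXXX_____X___X
position 2 holds X

X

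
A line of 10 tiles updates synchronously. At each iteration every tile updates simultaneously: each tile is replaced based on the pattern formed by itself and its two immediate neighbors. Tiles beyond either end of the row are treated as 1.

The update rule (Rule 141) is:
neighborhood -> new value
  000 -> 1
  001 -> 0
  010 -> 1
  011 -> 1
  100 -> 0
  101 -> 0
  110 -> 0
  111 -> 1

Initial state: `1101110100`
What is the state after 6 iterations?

1001100100
0001000100
0101010100
0101010100  (fixed point — unchanged through iteration 6)

0101010100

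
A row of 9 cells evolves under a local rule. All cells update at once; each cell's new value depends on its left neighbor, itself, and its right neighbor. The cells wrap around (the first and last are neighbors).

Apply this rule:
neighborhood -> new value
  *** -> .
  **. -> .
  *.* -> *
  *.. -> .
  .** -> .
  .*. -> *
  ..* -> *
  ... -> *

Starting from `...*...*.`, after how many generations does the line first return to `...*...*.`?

****.***.
....*...*
.****.***
*....*...
*.****.**
.*....*..
**.****.*
..*....*.
***.****.
...*....*
.***.****
*...*....
*.***.***
.*...*...
**.***.**
..*...*..
***.***.*
...*...*.

18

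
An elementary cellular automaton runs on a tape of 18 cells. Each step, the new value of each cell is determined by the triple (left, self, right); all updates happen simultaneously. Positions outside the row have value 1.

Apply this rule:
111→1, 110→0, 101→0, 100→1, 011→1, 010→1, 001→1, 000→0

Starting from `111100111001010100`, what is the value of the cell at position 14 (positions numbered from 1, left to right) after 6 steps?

1

step 1: 111011110111010111
step 2: 110011100110010111
step 3: 101111011101110111
step 4: 001110011001100111
step 5: 111101110111011111
step 6: 111001100110011111
position 14 holds 1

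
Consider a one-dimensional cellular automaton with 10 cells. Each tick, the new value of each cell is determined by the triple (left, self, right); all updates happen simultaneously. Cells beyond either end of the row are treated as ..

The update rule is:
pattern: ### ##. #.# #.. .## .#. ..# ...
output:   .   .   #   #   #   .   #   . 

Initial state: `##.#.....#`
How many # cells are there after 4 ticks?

tick 1: #.#.#...#.
tick 2: .#.#.#.#.#
tick 3: #.#.#.#.#.
tick 4: .#.#.#.#.#
count of #: 5

5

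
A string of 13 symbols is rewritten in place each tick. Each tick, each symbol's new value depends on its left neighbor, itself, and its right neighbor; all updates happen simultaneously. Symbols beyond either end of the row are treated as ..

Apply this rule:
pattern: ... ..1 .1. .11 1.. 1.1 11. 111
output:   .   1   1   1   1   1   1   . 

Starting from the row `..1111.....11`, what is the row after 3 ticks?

1......111111

tick 1: .11..11...111
tick 2: 11111111.11.1
tick 3: 1......111111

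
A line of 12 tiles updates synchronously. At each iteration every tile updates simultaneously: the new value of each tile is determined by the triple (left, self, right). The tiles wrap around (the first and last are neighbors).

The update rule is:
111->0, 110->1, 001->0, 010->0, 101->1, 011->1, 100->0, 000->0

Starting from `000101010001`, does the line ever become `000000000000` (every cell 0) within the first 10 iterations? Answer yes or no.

000010100000
000001000000
000000000000
all cells are 0 at iteration 3

yes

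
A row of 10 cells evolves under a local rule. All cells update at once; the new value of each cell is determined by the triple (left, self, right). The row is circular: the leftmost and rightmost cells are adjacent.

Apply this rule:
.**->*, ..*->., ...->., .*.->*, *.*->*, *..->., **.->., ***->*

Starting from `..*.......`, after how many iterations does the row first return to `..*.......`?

..*.......

1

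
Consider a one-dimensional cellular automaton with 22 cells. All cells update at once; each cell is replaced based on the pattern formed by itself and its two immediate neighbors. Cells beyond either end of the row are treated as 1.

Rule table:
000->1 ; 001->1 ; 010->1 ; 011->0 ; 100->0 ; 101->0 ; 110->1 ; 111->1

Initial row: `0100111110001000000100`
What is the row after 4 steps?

0101010010101010011100

step 1: 0101011110111011111101
step 2: 0101001110011001111100
step 3: 0101010110101010111101
step 4: 0101010010101010011100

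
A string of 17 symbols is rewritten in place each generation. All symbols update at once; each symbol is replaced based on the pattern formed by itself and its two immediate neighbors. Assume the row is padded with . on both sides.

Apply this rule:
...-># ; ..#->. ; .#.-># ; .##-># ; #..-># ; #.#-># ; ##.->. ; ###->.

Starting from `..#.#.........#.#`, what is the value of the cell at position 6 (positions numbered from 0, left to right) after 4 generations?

.

#.###########.###
###..........##..
#..#########.#.##
##.#........####.
position 6 holds .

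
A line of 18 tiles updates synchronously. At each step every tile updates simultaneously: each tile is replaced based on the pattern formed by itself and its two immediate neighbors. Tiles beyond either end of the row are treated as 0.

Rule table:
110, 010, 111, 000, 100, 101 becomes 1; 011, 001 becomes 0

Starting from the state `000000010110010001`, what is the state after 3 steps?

111111011011011101
011111101101101111
001111110110110111

001111110110110111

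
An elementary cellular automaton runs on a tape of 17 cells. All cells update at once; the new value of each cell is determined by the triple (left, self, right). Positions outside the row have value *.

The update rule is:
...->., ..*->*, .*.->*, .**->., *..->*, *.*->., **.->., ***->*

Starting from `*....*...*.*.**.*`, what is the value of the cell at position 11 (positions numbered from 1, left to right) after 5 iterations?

.*..***.**.*.....
.***.*.....**...*
..*..**...*..*.*.
*****..*.*****.*.
****.***..***..*.
position 11 holds *

*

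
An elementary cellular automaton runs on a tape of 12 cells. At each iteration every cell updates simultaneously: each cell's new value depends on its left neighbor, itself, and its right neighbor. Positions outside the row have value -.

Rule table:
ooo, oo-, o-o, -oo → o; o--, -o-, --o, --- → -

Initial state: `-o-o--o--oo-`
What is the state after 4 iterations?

---------oo-

--o------oo-
---------oo-
---------oo-  (fixed point — unchanged through iteration 4)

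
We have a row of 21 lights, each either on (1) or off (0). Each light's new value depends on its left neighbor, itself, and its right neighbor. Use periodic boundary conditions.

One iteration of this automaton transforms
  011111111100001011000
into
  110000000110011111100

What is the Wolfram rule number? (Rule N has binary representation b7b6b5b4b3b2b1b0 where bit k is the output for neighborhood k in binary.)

126

position 2: 111 → 0  (bit 7 = 0)
position 9: 110 → 1  (bit 6 = 1)
position 15: 101 → 1  (bit 5 = 1)
position 10: 100 → 1  (bit 4 = 1)
position 1: 011 → 1  (bit 3 = 1)
position 14: 010 → 1  (bit 2 = 1)
position 0: 001 → 1  (bit 1 = 1)
position 11: 000 → 0  (bit 0 = 0)
bits b7..b0 = 01111110 = 126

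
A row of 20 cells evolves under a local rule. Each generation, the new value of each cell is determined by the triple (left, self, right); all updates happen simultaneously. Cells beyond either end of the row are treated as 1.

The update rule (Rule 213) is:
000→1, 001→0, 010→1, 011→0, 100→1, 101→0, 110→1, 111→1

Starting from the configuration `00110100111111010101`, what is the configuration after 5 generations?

10010110011111010100
11010011001111010110
11011001100111010010
11001100110011011010
11100110011001001010

11100110011001001010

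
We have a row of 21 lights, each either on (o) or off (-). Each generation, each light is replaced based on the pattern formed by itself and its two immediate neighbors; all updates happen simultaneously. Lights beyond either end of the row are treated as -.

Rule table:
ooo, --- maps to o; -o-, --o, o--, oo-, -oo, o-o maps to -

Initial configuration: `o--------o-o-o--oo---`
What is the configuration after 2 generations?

o--oooo--ooooooooo---

generation 1: --oooooo-----------oo
generation 2: o--oooo--ooooooooo---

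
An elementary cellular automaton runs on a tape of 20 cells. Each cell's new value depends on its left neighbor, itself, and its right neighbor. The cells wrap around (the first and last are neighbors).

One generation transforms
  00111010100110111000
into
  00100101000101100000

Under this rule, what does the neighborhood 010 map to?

0

At position 6 the neighborhood is 010; the next row has 0 there.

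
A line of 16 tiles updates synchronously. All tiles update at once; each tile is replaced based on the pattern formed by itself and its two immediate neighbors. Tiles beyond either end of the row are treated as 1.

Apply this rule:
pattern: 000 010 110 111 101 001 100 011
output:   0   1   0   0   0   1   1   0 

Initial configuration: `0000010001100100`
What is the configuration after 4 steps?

1000111010011111
0101000011100000
0101100100010001
0100011110111010

0100011110111010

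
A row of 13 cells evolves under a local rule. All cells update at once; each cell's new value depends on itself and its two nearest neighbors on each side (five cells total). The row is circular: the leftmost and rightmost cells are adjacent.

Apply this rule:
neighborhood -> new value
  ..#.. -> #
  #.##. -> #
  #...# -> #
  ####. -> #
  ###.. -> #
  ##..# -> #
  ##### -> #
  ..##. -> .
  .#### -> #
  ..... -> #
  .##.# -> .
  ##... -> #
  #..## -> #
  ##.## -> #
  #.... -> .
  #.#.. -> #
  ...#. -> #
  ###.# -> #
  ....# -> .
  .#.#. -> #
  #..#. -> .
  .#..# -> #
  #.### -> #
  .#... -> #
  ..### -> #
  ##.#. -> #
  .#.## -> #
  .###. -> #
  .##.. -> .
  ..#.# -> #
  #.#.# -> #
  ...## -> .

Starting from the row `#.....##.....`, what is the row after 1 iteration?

##.#....#.#.#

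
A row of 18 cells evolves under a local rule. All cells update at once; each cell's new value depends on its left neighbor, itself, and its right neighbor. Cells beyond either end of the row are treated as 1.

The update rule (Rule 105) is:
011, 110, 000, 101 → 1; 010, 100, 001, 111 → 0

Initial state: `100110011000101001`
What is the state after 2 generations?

100110011100000101

generation 1: 100110011010010001
generation 2: 100110011100000101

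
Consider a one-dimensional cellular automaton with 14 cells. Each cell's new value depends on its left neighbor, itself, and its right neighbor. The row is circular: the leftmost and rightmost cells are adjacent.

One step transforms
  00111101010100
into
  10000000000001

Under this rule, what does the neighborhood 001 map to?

At position 1 the neighborhood is 001; the next row has 0 there.

0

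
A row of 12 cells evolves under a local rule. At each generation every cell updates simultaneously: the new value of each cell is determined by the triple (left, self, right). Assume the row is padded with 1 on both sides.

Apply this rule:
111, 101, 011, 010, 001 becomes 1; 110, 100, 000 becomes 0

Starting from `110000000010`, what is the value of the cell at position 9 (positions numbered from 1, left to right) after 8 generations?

1

100000000111
000000001111
000000011111
000000111111
000001111111
000011111111
000111111111
001111111111
position 9 holds 1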